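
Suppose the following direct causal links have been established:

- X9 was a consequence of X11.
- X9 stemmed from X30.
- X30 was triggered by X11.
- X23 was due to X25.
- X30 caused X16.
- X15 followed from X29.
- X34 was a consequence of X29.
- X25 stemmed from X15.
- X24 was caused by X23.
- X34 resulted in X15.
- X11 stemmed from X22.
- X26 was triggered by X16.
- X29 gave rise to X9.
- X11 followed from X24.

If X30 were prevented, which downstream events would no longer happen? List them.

Downstream of X30: X9, X16, X26.
Of those, still caused via another path: X9.
The remainder have no surviving cause.

X16, X26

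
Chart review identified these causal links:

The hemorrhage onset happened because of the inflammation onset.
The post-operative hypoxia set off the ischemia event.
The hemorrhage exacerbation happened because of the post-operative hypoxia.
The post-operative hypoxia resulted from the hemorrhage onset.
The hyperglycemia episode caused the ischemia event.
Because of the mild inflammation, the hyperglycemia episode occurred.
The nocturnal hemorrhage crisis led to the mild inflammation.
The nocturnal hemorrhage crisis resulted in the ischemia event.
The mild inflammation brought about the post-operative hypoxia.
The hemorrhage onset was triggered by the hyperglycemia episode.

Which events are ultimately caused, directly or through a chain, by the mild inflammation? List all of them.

the hemorrhage exacerbation, the hemorrhage onset, the hyperglycemia episode, the ischemia event, the post-operative hypoxia

Direct effects: the hyperglycemia episode, the post-operative hypoxia.
2 steps out: the hemorrhage onset, the hemorrhage exacerbation, the ischemia event.
Not reachable from it: the nocturnal hemorrhage crisis, the inflammation onset.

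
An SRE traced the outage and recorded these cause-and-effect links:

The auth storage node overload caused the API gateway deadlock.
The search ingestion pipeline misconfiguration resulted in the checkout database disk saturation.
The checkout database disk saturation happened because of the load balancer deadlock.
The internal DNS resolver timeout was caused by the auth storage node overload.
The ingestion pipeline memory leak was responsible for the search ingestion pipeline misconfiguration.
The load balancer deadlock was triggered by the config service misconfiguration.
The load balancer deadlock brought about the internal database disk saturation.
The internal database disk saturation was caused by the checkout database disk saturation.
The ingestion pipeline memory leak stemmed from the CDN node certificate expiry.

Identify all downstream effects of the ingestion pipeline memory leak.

the checkout database disk saturation, the internal database disk saturation, the search ingestion pipeline misconfiguration

Direct effects: the search ingestion pipeline misconfiguration.
2 steps out: the checkout database disk saturation.
3 steps out: the internal database disk saturation.
Not reachable from it: the auth storage node overload, the API gateway deadlock, the CDN node certificate expiry, the config service misconfiguration, the internal DNS resolver timeout, the load balancer deadlock.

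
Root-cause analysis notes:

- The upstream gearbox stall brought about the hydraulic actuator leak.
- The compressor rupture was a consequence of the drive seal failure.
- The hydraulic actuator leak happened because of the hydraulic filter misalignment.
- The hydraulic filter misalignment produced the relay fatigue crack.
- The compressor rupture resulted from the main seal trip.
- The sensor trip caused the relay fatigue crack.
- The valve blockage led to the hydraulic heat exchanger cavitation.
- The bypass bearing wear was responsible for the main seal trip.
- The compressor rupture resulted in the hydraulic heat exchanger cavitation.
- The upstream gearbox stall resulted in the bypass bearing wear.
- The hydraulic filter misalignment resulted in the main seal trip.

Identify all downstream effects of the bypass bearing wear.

Direct effects: the main seal trip.
2 steps out: the compressor rupture.
3 steps out: the hydraulic heat exchanger cavitation.
Not reachable from it: the hydraulic filter misalignment, the sensor trip, the relay fatigue crack, the upstream gearbox stall, the drive seal failure, the hydraulic actuator leak, the valve blockage.

the compressor rupture, the hydraulic heat exchanger cavitation, the main seal trip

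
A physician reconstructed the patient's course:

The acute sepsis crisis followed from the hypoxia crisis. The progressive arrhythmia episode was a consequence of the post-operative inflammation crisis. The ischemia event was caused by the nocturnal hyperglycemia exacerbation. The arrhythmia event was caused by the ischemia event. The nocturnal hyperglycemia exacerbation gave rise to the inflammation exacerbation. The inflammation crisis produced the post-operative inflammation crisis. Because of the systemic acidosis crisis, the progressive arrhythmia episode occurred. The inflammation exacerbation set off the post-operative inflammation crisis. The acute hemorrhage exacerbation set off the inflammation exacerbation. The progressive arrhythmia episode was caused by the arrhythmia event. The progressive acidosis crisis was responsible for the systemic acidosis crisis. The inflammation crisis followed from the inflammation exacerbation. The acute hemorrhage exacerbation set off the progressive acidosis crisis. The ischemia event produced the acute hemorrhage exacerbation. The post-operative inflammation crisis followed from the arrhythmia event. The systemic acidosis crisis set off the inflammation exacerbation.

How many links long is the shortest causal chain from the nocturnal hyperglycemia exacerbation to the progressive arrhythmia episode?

3

Shortest chain: the nocturnal hyperglycemia exacerbation → the ischemia event → the arrhythmia event → the progressive arrhythmia episode.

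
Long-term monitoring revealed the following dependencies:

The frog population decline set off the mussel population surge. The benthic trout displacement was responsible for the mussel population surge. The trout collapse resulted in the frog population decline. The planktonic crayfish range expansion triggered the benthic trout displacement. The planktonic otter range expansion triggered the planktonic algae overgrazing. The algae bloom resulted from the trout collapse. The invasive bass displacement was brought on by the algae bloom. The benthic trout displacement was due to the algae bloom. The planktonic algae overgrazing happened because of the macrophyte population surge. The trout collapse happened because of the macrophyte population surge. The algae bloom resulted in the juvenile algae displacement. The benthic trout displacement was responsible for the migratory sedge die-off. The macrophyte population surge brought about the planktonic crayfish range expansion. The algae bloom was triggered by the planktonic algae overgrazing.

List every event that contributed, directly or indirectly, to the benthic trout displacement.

the algae bloom, the macrophyte population surge, the planktonic algae overgrazing, the planktonic crayfish range expansion, the planktonic otter range expansion, the trout collapse

Immediate causes of the benthic trout displacement: the planktonic crayfish range expansion, the algae bloom.
Further upstream: the planktonic otter range expansion, the macrophyte population surge, the trout collapse, the planktonic algae overgrazing.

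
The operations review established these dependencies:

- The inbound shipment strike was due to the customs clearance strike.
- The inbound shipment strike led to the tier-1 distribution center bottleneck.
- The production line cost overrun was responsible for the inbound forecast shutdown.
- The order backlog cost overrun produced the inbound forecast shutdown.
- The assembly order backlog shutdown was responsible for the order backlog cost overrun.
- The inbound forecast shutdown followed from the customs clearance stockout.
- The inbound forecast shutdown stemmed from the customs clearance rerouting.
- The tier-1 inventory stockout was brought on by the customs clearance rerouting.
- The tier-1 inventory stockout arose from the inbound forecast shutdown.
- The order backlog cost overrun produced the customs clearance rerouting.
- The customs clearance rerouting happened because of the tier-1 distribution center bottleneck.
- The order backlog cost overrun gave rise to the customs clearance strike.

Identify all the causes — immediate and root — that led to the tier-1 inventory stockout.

Immediate causes of the tier-1 inventory stockout: the customs clearance rerouting, the inbound forecast shutdown.
Further upstream: the production line cost overrun, the assembly order backlog shutdown, the order backlog cost overrun, the customs clearance strike, the inbound shipment strike, the tier-1 distribution center bottleneck, the customs clearance stockout.

the assembly order backlog shutdown, the customs clearance rerouting, the customs clearance stockout, the customs clearance strike, the inbound forecast shutdown, the inbound shipment strike, the order backlog cost overrun, the production line cost overrun, the tier-1 distribution center bottleneck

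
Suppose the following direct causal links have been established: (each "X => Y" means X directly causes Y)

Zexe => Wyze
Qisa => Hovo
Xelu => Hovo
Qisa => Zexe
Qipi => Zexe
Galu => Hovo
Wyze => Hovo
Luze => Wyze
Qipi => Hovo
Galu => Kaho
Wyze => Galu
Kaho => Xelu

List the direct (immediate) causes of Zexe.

Qipi, Qisa → Zexe with nothing further upstream stated.

Qipi, Qisa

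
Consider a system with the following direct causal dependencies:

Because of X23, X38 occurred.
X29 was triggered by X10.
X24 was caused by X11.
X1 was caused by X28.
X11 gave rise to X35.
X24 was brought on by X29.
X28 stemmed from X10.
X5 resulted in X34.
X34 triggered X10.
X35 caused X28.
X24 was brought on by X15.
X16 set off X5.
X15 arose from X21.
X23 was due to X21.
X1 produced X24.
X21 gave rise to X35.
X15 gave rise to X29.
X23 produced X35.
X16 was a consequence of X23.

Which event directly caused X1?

X28

Upstream contributors include X21, X11, X23, X16, X5, X35, X34, X10, but only X28 feeds directly into X1.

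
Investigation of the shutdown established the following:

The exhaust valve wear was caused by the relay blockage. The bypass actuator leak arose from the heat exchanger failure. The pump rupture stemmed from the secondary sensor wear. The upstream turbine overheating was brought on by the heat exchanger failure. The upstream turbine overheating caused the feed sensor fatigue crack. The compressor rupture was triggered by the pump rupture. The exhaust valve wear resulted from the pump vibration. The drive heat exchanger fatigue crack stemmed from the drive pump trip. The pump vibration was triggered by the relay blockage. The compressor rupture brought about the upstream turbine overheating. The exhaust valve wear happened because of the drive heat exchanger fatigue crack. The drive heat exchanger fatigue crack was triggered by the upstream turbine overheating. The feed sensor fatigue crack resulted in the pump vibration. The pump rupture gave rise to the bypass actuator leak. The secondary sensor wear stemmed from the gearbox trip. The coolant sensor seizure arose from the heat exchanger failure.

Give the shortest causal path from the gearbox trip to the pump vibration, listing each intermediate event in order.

the gearbox trip → the secondary sensor wear → the pump rupture → the compressor rupture → the upstream turbine overheating → the feed sensor fatigue crack → the pump vibration

the gearbox trip → the secondary sensor wear
the secondary sensor wear → the pump rupture
the pump rupture → the compressor rupture
the compressor rupture → the upstream turbine overheating
the upstream turbine overheating → the feed sensor fatigue crack
the feed sensor fatigue crack → the pump vibration
Length: 6 steps.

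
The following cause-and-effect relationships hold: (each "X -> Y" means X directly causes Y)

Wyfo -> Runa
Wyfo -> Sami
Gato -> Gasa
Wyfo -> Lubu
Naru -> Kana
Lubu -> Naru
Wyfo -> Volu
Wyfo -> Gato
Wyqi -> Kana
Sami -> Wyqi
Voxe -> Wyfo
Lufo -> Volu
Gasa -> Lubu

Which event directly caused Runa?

Wyfo

Upstream contributors include Voxe, but only Wyfo feeds directly into Runa.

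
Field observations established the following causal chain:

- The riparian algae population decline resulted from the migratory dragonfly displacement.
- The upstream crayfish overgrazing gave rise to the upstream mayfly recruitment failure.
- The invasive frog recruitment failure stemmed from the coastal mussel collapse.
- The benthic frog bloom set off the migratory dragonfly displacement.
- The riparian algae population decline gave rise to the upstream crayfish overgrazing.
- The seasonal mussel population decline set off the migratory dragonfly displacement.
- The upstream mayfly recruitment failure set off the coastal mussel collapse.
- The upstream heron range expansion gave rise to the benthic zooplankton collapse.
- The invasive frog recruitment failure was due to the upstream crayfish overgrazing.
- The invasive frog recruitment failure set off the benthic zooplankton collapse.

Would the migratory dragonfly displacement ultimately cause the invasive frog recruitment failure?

Yes

There is a causal chain: the migratory dragonfly displacement → the riparian algae population decline → the upstream crayfish overgrazing → the invasive frog recruitment failure.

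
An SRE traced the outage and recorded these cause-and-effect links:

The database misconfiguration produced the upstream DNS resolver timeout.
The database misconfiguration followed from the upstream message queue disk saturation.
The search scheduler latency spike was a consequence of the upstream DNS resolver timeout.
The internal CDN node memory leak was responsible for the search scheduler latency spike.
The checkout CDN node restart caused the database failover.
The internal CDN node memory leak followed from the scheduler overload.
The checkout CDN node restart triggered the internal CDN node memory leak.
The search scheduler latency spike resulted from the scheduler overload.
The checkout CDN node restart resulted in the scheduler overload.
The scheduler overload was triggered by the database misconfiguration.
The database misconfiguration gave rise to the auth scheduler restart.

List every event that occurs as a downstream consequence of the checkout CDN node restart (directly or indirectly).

Direct effects: the database failover, the scheduler overload, the internal CDN node memory leak.
2 steps out: the search scheduler latency spike.
Not reachable from it: the upstream message queue disk saturation, the database misconfiguration, the auth scheduler restart, the upstream DNS resolver timeout.

the database failover, the internal CDN node memory leak, the scheduler overload, the search scheduler latency spike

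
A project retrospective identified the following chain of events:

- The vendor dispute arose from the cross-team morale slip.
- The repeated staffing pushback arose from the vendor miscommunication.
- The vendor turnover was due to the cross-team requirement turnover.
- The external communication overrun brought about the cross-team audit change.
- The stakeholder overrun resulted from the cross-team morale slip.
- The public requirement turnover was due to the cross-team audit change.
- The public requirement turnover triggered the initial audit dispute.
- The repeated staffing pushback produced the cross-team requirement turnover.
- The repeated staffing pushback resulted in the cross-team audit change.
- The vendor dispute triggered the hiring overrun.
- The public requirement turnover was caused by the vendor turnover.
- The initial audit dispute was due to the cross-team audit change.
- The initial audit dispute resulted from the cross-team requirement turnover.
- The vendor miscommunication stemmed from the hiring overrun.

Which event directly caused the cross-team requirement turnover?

the repeated staffing pushback

Upstream contributors include the cross-team morale slip, the vendor dispute, the hiring overrun, the vendor miscommunication, but only the repeated staffing pushback feeds directly into the cross-team requirement turnover.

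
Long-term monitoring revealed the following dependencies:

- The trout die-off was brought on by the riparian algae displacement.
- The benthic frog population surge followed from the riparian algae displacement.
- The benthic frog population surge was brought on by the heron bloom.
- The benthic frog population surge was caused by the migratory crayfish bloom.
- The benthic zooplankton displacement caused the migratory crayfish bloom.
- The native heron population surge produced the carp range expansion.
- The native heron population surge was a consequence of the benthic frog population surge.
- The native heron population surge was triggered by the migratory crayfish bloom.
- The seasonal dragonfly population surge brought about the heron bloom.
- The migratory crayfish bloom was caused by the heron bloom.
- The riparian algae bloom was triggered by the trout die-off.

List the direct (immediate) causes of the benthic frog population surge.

Upstream contributors include the benthic zooplankton displacement, the seasonal dragonfly population surge, but only the heron bloom, the migratory crayfish bloom, the riparian algae displacement feed directly into the benthic frog population surge.

the heron bloom, the migratory crayfish bloom, the riparian algae displacement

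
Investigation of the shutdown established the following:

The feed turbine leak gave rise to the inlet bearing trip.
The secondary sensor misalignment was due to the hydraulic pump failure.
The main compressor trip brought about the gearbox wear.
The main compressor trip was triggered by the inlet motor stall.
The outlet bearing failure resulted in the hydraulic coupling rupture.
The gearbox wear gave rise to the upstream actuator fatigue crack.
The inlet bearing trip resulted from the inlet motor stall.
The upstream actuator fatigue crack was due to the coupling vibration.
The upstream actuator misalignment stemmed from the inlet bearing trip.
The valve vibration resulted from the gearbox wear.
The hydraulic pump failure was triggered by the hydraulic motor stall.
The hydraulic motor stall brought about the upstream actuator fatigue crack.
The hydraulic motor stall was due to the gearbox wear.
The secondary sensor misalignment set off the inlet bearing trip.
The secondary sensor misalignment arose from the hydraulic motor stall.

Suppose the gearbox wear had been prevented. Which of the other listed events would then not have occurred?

Downstream of the gearbox wear: the valve vibration, the hydraulic motor stall, the hydraulic pump failure, the secondary sensor misalignment, the inlet bearing trip, the upstream actuator misalignment, the upstream actuator fatigue crack.
Of those, still caused via another path: the inlet bearing trip, the upstream actuator misalignment, the upstream actuator fatigue crack.
The remainder have no surviving cause.

the hydraulic motor stall, the hydraulic pump failure, the secondary sensor misalignment, the valve vibration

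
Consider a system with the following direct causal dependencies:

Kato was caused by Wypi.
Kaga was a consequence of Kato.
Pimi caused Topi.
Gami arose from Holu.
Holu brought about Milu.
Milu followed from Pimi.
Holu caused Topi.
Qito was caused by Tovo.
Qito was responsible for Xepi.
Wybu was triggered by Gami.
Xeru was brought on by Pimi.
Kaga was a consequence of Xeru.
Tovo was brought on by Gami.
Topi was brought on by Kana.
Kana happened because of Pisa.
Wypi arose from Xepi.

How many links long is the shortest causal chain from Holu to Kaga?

7

Shortest chain: Holu → Gami → Tovo → Qito → Xepi → Wypi → Kato → Kaga.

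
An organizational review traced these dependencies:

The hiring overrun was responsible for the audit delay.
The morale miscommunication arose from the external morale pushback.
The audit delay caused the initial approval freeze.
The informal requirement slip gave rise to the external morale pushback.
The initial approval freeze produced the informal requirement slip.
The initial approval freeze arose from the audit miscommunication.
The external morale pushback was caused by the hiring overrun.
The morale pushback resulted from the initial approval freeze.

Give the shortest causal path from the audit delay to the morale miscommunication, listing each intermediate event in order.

the audit delay → the initial approval freeze
the initial approval freeze → the informal requirement slip
the informal requirement slip → the external morale pushback
the external morale pushback → the morale miscommunication
Length: 4 steps.

the audit delay → the initial approval freeze → the informal requirement slip → the external morale pushback → the morale miscommunication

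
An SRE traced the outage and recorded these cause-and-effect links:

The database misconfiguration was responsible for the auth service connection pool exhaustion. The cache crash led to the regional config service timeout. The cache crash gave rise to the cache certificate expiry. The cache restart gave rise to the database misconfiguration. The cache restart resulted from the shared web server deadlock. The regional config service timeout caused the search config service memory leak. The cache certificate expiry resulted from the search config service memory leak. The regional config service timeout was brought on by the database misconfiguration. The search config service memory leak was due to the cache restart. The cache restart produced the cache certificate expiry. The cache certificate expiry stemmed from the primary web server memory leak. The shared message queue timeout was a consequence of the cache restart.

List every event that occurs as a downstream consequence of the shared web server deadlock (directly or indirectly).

the auth service connection pool exhaustion, the cache certificate expiry, the cache restart, the database misconfiguration, the regional config service timeout, the search config service memory leak, the shared message queue timeout

Direct effects: the cache restart.
2 steps out: the database misconfiguration, the shared message queue timeout, the search config service memory leak, the cache certificate expiry.
3 steps out: the regional config service timeout, the auth service connection pool exhaustion.
Not reachable from it: the primary web server memory leak, the cache crash.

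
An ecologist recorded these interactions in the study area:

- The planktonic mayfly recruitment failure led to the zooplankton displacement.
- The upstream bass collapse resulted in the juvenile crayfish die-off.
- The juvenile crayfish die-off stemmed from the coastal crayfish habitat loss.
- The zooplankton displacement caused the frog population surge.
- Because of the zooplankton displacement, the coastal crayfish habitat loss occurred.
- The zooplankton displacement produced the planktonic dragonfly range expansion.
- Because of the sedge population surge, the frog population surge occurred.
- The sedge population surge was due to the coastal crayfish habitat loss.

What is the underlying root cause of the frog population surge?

Tracing upstream from the frog population surge: the frog population surge ← the zooplankton displacement ← the planktonic mayfly recruitment failure.
The planktonic mayfly recruitment failure has no stated cause, so it is the root.

the planktonic mayfly recruitment failure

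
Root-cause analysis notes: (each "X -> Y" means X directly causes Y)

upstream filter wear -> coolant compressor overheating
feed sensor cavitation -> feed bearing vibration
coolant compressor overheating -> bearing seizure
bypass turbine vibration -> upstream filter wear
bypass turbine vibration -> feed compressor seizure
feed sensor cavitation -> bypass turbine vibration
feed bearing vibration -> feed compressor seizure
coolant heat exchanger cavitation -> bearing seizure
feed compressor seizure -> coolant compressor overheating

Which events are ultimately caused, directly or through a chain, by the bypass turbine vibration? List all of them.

Direct effects: the upstream filter wear, the feed compressor seizure.
2 steps out: the coolant compressor overheating.
3 steps out: the bearing seizure.
Not reachable from it: the feed sensor cavitation, the feed bearing vibration, the coolant heat exchanger cavitation.

the bearing seizure, the coolant compressor overheating, the feed compressor seizure, the upstream filter wear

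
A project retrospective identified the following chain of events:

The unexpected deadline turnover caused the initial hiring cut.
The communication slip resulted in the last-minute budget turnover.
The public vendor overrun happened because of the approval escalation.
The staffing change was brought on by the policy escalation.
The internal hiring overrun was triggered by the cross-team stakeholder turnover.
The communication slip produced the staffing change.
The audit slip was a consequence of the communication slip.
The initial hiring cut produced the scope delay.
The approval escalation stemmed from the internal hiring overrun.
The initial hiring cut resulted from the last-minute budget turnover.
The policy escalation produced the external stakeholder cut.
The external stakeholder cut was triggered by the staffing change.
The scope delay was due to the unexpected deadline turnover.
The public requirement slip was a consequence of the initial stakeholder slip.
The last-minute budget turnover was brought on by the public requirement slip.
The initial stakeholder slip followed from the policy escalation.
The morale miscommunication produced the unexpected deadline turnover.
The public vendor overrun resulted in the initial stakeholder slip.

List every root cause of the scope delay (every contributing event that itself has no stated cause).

the communication slip, the cross-team stakeholder turnover, the morale miscommunication, the policy escalation

Tracing upstream from the scope delay: the scope delay ← the initial hiring cut ← the last-minute budget turnover ← the public requirement slip ← the initial stakeholder slip ← the public vendor overrun ← the approval escalation ← the internal hiring overrun ← the cross-team stakeholder turnover.
A separate upstream branch: the scope delay ← the initial hiring cut ← the last-minute budget turnover ← the communication slip.
A separate upstream branch: the scope delay ← the unexpected deadline turnover ← the morale miscommunication.
A separate upstream branch: the scope delay ← the initial hiring cut ← the last-minute budget turnover ← the public requirement slip ← the initial stakeholder slip ← the policy escalation.
Each of those chain origins has no stated cause.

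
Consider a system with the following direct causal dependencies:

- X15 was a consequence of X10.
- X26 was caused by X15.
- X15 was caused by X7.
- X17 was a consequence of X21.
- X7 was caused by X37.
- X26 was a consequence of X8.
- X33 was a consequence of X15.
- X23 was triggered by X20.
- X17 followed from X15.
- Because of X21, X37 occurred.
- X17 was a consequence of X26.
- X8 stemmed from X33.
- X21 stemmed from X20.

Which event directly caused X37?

Upstream contributors include X20, but only X21 feeds directly into X37.

X21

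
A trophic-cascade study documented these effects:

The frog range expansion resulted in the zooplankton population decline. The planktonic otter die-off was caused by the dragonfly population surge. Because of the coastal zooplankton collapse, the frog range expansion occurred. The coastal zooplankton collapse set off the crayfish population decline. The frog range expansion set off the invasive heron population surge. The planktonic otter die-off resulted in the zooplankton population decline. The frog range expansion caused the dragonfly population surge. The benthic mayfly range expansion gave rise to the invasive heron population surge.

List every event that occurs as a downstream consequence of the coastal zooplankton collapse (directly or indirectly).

Direct effects: the crayfish population decline, the frog range expansion.
2 steps out: the dragonfly population surge, the invasive heron population surge, the zooplankton population decline.
3 steps out: the planktonic otter die-off.
Not reachable from it: the benthic mayfly range expansion.

the crayfish population decline, the dragonfly population surge, the frog range expansion, the invasive heron population surge, the planktonic otter die-off, the zooplankton population decline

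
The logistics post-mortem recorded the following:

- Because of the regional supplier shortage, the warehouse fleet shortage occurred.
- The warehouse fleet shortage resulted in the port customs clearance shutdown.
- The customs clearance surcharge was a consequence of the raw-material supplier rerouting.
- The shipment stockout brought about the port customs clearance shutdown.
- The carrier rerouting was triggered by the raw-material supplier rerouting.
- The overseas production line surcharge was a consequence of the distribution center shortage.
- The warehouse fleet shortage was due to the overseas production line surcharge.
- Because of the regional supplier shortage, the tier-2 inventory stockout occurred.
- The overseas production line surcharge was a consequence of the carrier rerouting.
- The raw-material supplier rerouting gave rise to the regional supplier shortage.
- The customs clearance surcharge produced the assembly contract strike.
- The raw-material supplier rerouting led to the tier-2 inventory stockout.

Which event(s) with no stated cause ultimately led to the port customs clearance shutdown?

the distribution center shortage, the raw-material supplier rerouting, the shipment stockout

Tracing upstream from the port customs clearance shutdown: the port customs clearance shutdown ← the warehouse fleet shortage ← the regional supplier shortage ← the raw-material supplier rerouting.
A separate upstream branch: the port customs clearance shutdown ← the shipment stockout.
A separate upstream branch: the port customs clearance shutdown ← the warehouse fleet shortage ← the overseas production line surcharge ← the distribution center shortage.
Each of those chain origins has no stated cause.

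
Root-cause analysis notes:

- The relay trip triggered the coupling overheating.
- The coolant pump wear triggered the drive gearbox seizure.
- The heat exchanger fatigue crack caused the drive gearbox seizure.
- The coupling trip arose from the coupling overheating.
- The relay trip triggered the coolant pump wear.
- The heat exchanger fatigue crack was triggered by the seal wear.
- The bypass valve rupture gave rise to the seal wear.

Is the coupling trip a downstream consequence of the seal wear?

No

The seal wear leads to the heat exchanger fatigue crack, the drive gearbox seizure; the coupling trip is not among them.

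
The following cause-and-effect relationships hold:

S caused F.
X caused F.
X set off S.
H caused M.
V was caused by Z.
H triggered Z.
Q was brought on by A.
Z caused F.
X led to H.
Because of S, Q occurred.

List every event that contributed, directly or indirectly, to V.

H, X, Z

Immediate cause of V: Z.
Further upstream: X, H.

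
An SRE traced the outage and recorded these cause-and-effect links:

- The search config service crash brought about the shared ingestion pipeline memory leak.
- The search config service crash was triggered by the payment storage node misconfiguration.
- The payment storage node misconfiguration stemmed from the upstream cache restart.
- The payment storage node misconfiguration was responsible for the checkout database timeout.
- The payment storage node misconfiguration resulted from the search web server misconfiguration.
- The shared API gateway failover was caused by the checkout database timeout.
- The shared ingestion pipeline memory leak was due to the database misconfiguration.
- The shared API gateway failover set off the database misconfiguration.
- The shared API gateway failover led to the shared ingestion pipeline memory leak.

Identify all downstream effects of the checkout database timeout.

the database misconfiguration, the shared API gateway failover, the shared ingestion pipeline memory leak

Direct effects: the shared API gateway failover.
2 steps out: the database misconfiguration, the shared ingestion pipeline memory leak.
Not reachable from it: the upstream cache restart, the payment storage node misconfiguration, the search config service crash, the search web server misconfiguration.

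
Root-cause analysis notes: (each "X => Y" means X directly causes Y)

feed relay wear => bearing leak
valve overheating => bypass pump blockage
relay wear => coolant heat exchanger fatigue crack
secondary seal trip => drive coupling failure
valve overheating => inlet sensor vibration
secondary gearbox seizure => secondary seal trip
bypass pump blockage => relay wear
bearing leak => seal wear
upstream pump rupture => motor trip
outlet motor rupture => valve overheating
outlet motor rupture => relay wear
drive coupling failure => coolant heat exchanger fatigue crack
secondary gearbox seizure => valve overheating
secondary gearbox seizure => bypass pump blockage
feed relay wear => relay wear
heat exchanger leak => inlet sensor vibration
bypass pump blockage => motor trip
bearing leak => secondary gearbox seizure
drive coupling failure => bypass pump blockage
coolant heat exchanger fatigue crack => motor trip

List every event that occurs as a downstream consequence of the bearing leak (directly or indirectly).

the bypass pump blockage, the coolant heat exchanger fatigue crack, the drive coupling failure, the inlet sensor vibration, the motor trip, the relay wear, the seal wear, the secondary gearbox seizure, the secondary seal trip, the valve overheating

Direct effects: the seal wear, the secondary gearbox seizure.
2 steps out: the valve overheating, the secondary seal trip, the bypass pump blockage.
3 steps out: the inlet sensor vibration, the drive coupling failure, the relay wear, the motor trip.
4 steps out: the coolant heat exchanger fatigue crack.
Not reachable from it: the feed relay wear, the outlet motor rupture, the heat exchanger leak, the upstream pump rupture.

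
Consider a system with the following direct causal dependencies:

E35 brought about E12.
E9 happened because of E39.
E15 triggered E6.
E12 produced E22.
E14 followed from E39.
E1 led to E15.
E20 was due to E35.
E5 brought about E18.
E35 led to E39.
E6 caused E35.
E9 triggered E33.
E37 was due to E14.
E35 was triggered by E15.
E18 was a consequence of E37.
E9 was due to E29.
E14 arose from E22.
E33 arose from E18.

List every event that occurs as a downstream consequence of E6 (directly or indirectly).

Direct effects: E35.
2 steps out: E12, E39, E20.
3 steps out: E22, E14, E9.
4 steps out: E37, E33.
5 steps out: E18.
Not reachable from it: E1, E15, E29, E5.

E12, E14, E18, E20, E22, E33, E35, E37, E39, E9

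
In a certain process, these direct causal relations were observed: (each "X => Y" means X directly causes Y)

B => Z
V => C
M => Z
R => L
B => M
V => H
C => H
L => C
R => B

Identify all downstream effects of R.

B, C, H, L, M, Z

Direct effects: L, B.
2 steps out: M, C, Z.
3 steps out: H.
Not reachable from it: V.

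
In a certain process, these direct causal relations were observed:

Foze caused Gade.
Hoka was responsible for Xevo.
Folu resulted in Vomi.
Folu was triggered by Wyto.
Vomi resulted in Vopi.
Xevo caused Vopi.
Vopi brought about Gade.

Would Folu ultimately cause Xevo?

Folu leads to Vomi, Vopi, Gade; Xevo is not among them.

No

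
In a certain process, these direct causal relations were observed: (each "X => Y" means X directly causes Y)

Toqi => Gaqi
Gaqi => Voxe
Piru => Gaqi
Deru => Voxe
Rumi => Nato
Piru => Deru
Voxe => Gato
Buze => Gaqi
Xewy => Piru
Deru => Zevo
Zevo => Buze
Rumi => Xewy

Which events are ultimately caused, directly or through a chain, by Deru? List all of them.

Buze, Gaqi, Gato, Voxe, Zevo

Direct effects: Zevo, Voxe.
2 steps out: Buze, Gato.
3 steps out: Gaqi.
Not reachable from it: Rumi, Xewy, Nato, Piru, Toqi.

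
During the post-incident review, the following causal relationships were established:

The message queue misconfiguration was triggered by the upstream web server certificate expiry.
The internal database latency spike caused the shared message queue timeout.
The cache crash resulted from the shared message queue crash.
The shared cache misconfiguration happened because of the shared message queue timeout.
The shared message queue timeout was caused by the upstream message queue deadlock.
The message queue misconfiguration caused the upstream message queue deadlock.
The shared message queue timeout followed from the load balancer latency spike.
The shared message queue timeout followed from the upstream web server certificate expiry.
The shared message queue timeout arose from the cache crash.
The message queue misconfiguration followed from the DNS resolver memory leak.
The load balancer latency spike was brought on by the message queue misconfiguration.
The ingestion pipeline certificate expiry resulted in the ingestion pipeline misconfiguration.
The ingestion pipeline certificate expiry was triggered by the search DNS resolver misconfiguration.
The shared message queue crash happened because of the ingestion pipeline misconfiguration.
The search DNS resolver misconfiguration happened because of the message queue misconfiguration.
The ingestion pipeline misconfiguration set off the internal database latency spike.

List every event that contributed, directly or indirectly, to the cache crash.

Immediate cause of the cache crash: the shared message queue crash.
Further upstream: the upstream web server certificate expiry, the message queue misconfiguration, the search DNS resolver misconfiguration, the ingestion pipeline certificate expiry, the ingestion pipeline misconfiguration, the DNS resolver memory leak.

the DNS resolver memory leak, the ingestion pipeline certificate expiry, the ingestion pipeline misconfiguration, the message queue misconfiguration, the search DNS resolver misconfiguration, the shared message queue crash, the upstream web server certificate expiry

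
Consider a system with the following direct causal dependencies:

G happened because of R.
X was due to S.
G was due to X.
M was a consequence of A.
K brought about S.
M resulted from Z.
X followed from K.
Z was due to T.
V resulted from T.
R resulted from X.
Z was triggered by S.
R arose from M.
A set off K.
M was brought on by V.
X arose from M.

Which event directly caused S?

Upstream contributors include A, but only K feeds directly into S.

K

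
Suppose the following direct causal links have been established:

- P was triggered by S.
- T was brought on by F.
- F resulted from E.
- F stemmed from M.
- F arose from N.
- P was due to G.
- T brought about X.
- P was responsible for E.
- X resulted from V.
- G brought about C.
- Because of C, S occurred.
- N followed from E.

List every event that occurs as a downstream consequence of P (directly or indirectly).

Direct effects: E.
2 steps out: N, F.
3 steps out: T.
4 steps out: X.
Not reachable from it: G, C, S, V, M.

E, F, N, T, X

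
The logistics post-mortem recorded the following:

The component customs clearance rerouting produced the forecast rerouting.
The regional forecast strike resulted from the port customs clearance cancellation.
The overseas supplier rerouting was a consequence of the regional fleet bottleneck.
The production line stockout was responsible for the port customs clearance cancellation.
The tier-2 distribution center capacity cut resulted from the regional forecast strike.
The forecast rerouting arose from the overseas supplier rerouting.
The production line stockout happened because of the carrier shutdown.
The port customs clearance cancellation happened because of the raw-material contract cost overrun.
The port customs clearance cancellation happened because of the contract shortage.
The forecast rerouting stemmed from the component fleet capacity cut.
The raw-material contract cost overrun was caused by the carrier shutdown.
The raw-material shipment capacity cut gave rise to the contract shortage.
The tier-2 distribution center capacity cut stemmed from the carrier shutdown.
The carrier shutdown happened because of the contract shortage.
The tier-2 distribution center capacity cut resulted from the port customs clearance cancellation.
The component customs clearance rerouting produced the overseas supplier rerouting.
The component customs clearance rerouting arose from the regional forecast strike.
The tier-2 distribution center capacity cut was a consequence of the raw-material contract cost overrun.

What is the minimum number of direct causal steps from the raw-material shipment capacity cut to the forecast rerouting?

Shortest chain: the raw-material shipment capacity cut → the contract shortage → the port customs clearance cancellation → the regional forecast strike → the component customs clearance rerouting → the forecast rerouting.

5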